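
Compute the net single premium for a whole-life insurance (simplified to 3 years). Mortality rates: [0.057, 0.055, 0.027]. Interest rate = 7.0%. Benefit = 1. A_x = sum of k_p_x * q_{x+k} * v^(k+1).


v = 0.934579
Year 0: k_p_x=1.0, q=0.057, term=0.053271
Year 1: k_p_x=0.943, q=0.055, term=0.045301
Year 2: k_p_x=0.891135, q=0.027, term=0.019641
A_x = 0.1182


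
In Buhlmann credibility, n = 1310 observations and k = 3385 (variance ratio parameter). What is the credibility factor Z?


Z = n / (n + k)
= 1310 / (1310 + 3385)
= 1310 / 4695
= 0.279


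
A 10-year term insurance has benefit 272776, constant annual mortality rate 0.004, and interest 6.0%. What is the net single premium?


NSP = benefit * sum_{k=0}^{n-1} k_p_x * q * v^(k+1)
With constant q=0.004, v=0.943396
Sum = 0.028971
NSP = 272776 * 0.028971
= 7902.7167


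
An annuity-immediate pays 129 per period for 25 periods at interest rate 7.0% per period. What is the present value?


PV = PMT * (1 - (1+i)^(-n)) / i
= 129 * (1 - (1+0.07)^(-25)) / 0.07
= 129 * (1 - 0.184249) / 0.07
= 129 * 11.653583
= 1503.3122


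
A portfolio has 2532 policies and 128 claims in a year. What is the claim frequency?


frequency = claims / policies
= 128 / 2532
= 0.0506


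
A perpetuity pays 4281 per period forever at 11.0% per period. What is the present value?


PV = PMT / i
= 4281 / 0.11
= 38918.1818


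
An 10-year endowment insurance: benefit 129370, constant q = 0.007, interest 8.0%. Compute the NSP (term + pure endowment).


Term component = 5914.7263
Pure endowment = 10_p_x * v^10 * benefit = 0.932164 * 0.463193 * 129370 = 55858.4021
NSP = 61773.1284


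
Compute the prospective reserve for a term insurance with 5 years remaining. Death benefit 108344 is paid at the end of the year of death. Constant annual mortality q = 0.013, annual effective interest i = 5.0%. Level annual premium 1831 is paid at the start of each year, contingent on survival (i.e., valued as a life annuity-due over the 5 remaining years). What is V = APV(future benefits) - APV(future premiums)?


v = 1/(1+i) = 0.952381
APV(future benefits) per unit = sum_{k=0}^{4} k_p_x * q * v^(k+1) = 0.054909
APV(future benefits) = 108344 * 0.054909 = 5949.0275
Life annuity-due factor ä_{x:5} = sum_{k=0}^{4} k_p_x * v^k = 4.434933
APV(future premiums) = 1831 * 4.434933 = 8120.3622
V = 5949.0275 - 8120.3622
= -2171.3347


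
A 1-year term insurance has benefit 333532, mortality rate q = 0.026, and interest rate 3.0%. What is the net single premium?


NSP = benefit * q * v
v = 1/(1+i) = 0.970874
NSP = 333532 * 0.026 * 0.970874
= 8419.2544


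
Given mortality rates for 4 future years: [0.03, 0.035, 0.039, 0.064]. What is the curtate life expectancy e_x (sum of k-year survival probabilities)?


e_x = sum_{k=1}^{n} k_p_x
k_p_x values:
  1_p_x = 0.97
  2_p_x = 0.93605
  3_p_x = 0.899544
  4_p_x = 0.841973
e_x = 3.6476


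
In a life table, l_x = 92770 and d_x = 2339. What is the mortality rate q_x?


q_x = d_x / l_x
= 2339 / 92770
= 0.0252


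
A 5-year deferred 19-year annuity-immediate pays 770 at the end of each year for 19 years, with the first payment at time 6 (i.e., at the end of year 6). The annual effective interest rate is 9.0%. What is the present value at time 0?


PV at time 5 of the 19-year annuity-immediate:
a_n = 770 * (1-(1+0.09)^(-19))/0.09 = 6891.5884
Discount back 5 years to time 0:
PV = 6891.5884 * (1+0.09)^(-5)
= 6891.5884 * 0.649931
= 4479.0596


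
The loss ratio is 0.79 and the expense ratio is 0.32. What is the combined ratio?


Combined ratio = loss ratio + expense ratio
= 0.79 + 0.32
= 1.11


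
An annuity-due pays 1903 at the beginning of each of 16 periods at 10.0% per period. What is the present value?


PV_due = PMT * (1-(1+i)^(-n))/i * (1+i)
PV_immediate = 14888.5175
PV_due = 14888.5175 * 1.1
= 16377.3693


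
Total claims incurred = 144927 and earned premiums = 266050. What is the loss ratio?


Loss ratio = claims / premiums
= 144927 / 266050
= 0.5447


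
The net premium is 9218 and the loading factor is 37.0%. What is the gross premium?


Gross = net * (1 + loading)
= 9218 * (1 + 0.37)
= 9218 * 1.37
= 12628.66


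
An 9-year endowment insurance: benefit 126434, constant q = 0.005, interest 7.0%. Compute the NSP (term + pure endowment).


Term component = 4046.3887
Pure endowment = 9_p_x * v^9 * benefit = 0.95589 * 0.543934 * 126434 = 65738.1693
NSP = 69784.558


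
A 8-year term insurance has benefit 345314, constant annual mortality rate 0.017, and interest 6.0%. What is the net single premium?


NSP = benefit * sum_{k=0}^{n-1} k_p_x * q * v^(k+1)
With constant q=0.017, v=0.943396
Sum = 0.100015
NSP = 345314 * 0.100015
= 34536.4709


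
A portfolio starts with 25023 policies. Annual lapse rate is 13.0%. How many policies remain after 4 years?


remaining = initial * (1 - lapse)^years
= 25023 * (1 - 0.13)^4
= 25023 * 0.572898
= 14335.6169


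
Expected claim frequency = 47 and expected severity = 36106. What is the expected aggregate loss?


E[S] = E[N] * E[X]
= 47 * 36106
= 1.6970e+06


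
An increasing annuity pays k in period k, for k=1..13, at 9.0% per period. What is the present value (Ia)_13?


(Ia)_n = sum_{k=1}^{n} k * v^k, v = 1/(1+i)
v = 0.917431
Sum computed term by term:
(Ia)_13 = 43.56


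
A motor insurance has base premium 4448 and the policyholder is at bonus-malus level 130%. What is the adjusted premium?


adjusted = base * BM_level / 100
= 4448 * 130 / 100
= 4448 * 1.3
= 5782.4


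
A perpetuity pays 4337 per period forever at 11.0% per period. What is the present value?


PV = PMT / i
= 4337 / 0.11
= 39427.2727


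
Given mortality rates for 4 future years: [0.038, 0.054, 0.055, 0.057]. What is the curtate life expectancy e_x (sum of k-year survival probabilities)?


e_x = sum_{k=1}^{n} k_p_x
k_p_x values:
  1_p_x = 0.962
  2_p_x = 0.910052
  3_p_x = 0.859999
  4_p_x = 0.810979
e_x = 3.543


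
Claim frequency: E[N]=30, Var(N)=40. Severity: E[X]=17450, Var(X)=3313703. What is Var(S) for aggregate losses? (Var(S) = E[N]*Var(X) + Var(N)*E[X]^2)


Var(S) = E[N]*Var(X) + Var(N)*E[X]^2
= 30*3313703 + 40*17450^2
= 99411090 + 12180100000
= 1.2280e+10


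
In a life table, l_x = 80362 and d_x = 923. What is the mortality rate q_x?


q_x = d_x / l_x
= 923 / 80362
= 0.0115


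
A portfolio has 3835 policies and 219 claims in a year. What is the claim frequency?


frequency = claims / policies
= 219 / 3835
= 0.0571


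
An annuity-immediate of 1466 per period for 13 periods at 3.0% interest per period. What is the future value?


FV = PMT * ((1+i)^n - 1) / i
= 1466 * ((1.03)^13 - 1) / 0.03
= 1466 * (1.468534 - 1) / 0.03
= 22895.6808


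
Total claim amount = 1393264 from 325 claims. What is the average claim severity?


severity = total / number
= 1393264 / 325
= 4286.9662


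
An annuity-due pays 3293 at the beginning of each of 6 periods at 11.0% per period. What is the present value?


PV_due = PMT * (1-(1+i)^(-n))/i * (1+i)
PV_immediate = 13931.1612
PV_due = 13931.1612 * 1.11
= 15463.5889


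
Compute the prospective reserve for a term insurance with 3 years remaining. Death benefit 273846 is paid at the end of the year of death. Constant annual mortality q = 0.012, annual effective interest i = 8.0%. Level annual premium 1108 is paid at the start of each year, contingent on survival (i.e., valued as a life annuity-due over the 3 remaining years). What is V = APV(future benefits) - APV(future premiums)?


v = 1/(1+i) = 0.925926
APV(future benefits) per unit = sum_{k=0}^{2} k_p_x * q * v^(k+1) = 0.030574
APV(future benefits) = 273846 * 0.030574 = 8372.6922
Life annuity-due factor ä_{x:3} = sum_{k=0}^{2} k_p_x * v^k = 2.751701
APV(future premiums) = 1108 * 2.751701 = 3048.8847
V = 8372.6922 - 3048.8847
= 5323.8076


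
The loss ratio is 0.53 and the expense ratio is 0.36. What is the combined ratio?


Combined ratio = loss ratio + expense ratio
= 0.53 + 0.36
= 0.89


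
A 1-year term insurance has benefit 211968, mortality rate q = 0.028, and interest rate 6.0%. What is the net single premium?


NSP = benefit * q * v
v = 1/(1+i) = 0.943396
NSP = 211968 * 0.028 * 0.943396
= 5599.1547


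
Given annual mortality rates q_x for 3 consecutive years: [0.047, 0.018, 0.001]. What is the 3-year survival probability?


p_k = 1 - q_k for each year
Survival = product of (1 - q_k)
= 0.953 * 0.982 * 0.999
= 0.9349


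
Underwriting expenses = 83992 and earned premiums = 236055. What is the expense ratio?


Expense ratio = expenses / premiums
= 83992 / 236055
= 0.3558


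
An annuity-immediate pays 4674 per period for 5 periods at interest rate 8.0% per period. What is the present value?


PV = PMT * (1 - (1+i)^(-n)) / i
= 4674 * (1 - (1+0.08)^(-5)) / 0.08
= 4674 * (1 - 0.680583) / 0.08
= 4674 * 3.99271
= 18661.9267


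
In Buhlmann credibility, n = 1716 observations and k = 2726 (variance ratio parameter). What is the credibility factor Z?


Z = n / (n + k)
= 1716 / (1716 + 2726)
= 1716 / 4442
= 0.3863


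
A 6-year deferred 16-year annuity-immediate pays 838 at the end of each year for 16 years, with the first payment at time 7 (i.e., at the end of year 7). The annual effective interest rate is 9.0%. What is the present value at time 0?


PV at time 6 of the 16-year annuity-immediate:
a_n = 838 * (1-(1+0.09)^(-16))/0.09 = 6965.9238
Discount back 6 years to time 0:
PV = 6965.9238 * (1+0.09)^(-6)
= 6965.9238 * 0.596267
= 4153.5527


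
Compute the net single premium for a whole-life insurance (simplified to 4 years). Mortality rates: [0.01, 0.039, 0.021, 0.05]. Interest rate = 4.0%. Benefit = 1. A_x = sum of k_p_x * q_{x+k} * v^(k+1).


v = 0.961538
Year 0: k_p_x=1.0, q=0.01, term=0.009615
Year 1: k_p_x=0.99, q=0.039, term=0.035697
Year 2: k_p_x=0.95139, q=0.021, term=0.017761
Year 3: k_p_x=0.931411, q=0.05, term=0.039809
A_x = 0.1029


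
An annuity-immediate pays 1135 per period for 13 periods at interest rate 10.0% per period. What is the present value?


PV = PMT * (1 - (1+i)^(-n)) / i
= 1135 * (1 - (1+0.1)^(-13)) / 0.1
= 1135 * (1 - 0.289664) / 0.1
= 1135 * 7.103356
= 8062.3093


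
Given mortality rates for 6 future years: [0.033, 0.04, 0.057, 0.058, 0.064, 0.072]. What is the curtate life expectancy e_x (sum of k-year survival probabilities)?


e_x = sum_{k=1}^{n} k_p_x
k_p_x values:
  1_p_x = 0.967
  2_p_x = 0.92832
  3_p_x = 0.875406
  4_p_x = 0.824632
  5_p_x = 0.771856
  6_p_x = 0.716282
e_x = 5.0835


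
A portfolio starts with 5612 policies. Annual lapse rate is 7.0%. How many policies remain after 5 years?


remaining = initial * (1 - lapse)^years
= 5612 * (1 - 0.07)^5
= 5612 * 0.695688
= 3904.2031


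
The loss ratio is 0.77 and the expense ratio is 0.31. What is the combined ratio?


Combined ratio = loss ratio + expense ratio
= 0.77 + 0.31
= 1.08


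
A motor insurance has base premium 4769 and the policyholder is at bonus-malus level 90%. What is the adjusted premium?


adjusted = base * BM_level / 100
= 4769 * 90 / 100
= 4769 * 0.9
= 4292.1


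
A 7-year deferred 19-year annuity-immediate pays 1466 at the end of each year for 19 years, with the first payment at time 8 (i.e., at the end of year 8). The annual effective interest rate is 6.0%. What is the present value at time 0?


PV at time 7 of the 19-year annuity-immediate:
a_n = 1466 * (1-(1+0.06)^(-19))/0.06 = 16357.7988
Discount back 7 years to time 0:
PV = 16357.7988 * (1+0.06)^(-7)
= 16357.7988 * 0.665057
= 10878.8704


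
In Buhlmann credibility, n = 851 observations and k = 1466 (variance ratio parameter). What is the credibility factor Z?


Z = n / (n + k)
= 851 / (851 + 1466)
= 851 / 2317
= 0.3673


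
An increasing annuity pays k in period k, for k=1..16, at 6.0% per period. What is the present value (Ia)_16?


(Ia)_n = sum_{k=1}^{n} k * v^k, v = 1/(1+i)
v = 0.943396
Sum computed term by term:
(Ia)_16 = 73.5651


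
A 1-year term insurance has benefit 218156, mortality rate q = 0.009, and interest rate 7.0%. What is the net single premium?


NSP = benefit * q * v
v = 1/(1+i) = 0.934579
NSP = 218156 * 0.009 * 0.934579
= 1834.957


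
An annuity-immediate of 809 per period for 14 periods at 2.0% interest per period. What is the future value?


FV = PMT * ((1+i)^n - 1) / i
= 809 * ((1.02)^14 - 1) / 0.02
= 809 * (1.319479 - 1) / 0.02
= 12922.916


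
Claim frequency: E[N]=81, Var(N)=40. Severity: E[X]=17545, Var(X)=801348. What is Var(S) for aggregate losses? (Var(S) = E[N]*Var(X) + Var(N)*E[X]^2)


Var(S) = E[N]*Var(X) + Var(N)*E[X]^2
= 81*801348 + 40*17545^2
= 64909188 + 12313081000
= 1.2378e+10


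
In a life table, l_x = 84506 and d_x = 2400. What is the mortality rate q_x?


q_x = d_x / l_x
= 2400 / 84506
= 0.0284


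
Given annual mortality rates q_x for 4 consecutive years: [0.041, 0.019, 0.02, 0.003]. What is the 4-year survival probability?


p_k = 1 - q_k for each year
Survival = product of (1 - q_k)
= 0.959 * 0.981 * 0.98 * 0.997
= 0.9192


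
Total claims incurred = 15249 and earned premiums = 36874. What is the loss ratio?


Loss ratio = claims / premiums
= 15249 / 36874
= 0.4135


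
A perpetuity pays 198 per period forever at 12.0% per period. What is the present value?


PV = PMT / i
= 198 / 0.12
= 1650.0


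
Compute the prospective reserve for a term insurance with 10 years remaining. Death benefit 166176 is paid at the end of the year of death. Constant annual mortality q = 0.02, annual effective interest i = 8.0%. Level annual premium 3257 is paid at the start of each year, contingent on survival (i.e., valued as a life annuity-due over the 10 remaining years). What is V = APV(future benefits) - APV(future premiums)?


v = 1/(1+i) = 0.925926
APV(future benefits) per unit = sum_{k=0}^{9} k_p_x * q * v^(k+1) = 0.124307
APV(future benefits) = 166176 * 0.124307 = 20656.913
Life annuity-due factor ä_{x:10} = sum_{k=0}^{9} k_p_x * v^k = 6.712602
APV(future premiums) = 3257 * 6.712602 = 21862.9438
V = 20656.913 - 21862.9438
= -1206.0308


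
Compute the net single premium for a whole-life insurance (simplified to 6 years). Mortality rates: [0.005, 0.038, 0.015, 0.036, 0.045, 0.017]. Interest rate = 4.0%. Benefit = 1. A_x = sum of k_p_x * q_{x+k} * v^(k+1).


v = 0.961538
Year 0: k_p_x=1.0, q=0.005, term=0.004808
Year 1: k_p_x=0.995, q=0.038, term=0.034957
Year 2: k_p_x=0.95719, q=0.015, term=0.012764
Year 3: k_p_x=0.942832, q=0.036, term=0.029014
Year 4: k_p_x=0.90889, q=0.045, term=0.033617
Year 5: k_p_x=0.86799, q=0.017, term=0.011662
A_x = 0.1268


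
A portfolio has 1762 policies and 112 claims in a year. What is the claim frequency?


frequency = claims / policies
= 112 / 1762
= 0.0636


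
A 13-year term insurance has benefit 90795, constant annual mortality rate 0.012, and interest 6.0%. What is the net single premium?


NSP = benefit * sum_{k=0}^{n-1} k_p_x * q * v^(k+1)
With constant q=0.012, v=0.943396
Sum = 0.099876
NSP = 90795 * 0.099876
= 9068.2833


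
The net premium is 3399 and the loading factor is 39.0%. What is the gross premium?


Gross = net * (1 + loading)
= 3399 * (1 + 0.39)
= 3399 * 1.39
= 4724.61


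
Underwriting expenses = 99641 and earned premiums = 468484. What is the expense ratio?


Expense ratio = expenses / premiums
= 99641 / 468484
= 0.2127


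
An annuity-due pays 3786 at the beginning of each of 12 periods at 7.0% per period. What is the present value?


PV_due = PMT * (1-(1+i)^(-n))/i * (1+i)
PV_immediate = 30071.0103
PV_due = 30071.0103 * 1.07
= 32175.981


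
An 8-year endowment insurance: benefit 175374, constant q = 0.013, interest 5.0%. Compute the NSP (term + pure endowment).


Term component = 14129.0308
Pure endowment = 8_p_x * v^8 * benefit = 0.900611 * 0.676839 * 175374 = 106902.543
NSP = 121031.5738


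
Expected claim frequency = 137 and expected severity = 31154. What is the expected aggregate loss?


E[S] = E[N] * E[X]
= 137 * 31154
= 4.2681e+06


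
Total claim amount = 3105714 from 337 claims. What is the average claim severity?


severity = total / number
= 3105714 / 337
= 9215.7685


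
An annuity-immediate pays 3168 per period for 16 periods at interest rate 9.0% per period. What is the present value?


PV = PMT * (1 - (1+i)^(-n)) / i
= 3168 * (1 - (1+0.09)^(-16)) / 0.09
= 3168 * (1 - 0.25187) / 0.09
= 3168 * 8.312558
= 26334.1844


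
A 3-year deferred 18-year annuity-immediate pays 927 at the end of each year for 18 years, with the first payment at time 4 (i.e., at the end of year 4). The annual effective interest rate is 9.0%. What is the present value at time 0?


PV at time 3 of the 18-year annuity-immediate:
a_n = 927 * (1-(1+0.09)^(-18))/0.09 = 8116.4645
Discount back 3 years to time 0:
PV = 8116.4645 * (1+0.09)^(-3)
= 8116.4645 * 0.772183
= 6267.3998


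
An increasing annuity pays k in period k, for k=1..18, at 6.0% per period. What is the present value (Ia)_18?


(Ia)_n = sum_{k=1}^{n} k * v^k, v = 1/(1+i)
v = 0.943396
Sum computed term by term:
(Ia)_18 = 86.1845


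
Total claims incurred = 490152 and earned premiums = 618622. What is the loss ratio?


Loss ratio = claims / premiums
= 490152 / 618622
= 0.7923


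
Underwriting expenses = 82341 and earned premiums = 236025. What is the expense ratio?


Expense ratio = expenses / premiums
= 82341 / 236025
= 0.3489


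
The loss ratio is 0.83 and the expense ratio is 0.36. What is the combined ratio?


Combined ratio = loss ratio + expense ratio
= 0.83 + 0.36
= 1.19


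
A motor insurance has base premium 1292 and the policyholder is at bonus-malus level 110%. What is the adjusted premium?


adjusted = base * BM_level / 100
= 1292 * 110 / 100
= 1292 * 1.1
= 1421.2


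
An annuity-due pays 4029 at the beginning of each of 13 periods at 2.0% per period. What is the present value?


PV_due = PMT * (1-(1+i)^(-n))/i * (1+i)
PV_immediate = 45722.5978
PV_due = 45722.5978 * 1.02
= 46637.0498


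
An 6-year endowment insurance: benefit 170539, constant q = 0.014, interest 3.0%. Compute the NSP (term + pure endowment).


Term component = 12504.6473
Pure endowment = 6_p_x * v^6 * benefit = 0.918886 * 0.837484 * 170539 = 131238.68
NSP = 143743.3272


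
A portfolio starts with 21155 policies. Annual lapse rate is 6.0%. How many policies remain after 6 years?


remaining = initial * (1 - lapse)^years
= 21155 * (1 - 0.06)^6
= 21155 * 0.68987
= 14594.1952


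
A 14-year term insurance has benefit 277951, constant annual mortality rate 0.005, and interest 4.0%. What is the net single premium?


NSP = benefit * sum_{k=0}^{n-1} k_p_x * q * v^(k+1)
With constant q=0.005, v=0.961538
Sum = 0.051296
NSP = 277951 * 0.051296
= 14257.6613


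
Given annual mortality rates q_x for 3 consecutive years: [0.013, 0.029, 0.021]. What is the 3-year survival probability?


p_k = 1 - q_k for each year
Survival = product of (1 - q_k)
= 0.987 * 0.971 * 0.979
= 0.9383


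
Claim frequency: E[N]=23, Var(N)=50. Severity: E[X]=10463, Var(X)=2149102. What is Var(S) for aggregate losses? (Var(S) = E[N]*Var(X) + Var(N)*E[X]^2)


Var(S) = E[N]*Var(X) + Var(N)*E[X]^2
= 23*2149102 + 50*10463^2
= 49429346 + 5473718450
= 5.5231e+09


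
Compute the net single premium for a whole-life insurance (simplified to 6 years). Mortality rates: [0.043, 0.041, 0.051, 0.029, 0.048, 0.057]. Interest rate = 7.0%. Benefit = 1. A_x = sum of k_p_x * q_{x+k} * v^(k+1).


v = 0.934579
Year 0: k_p_x=1.0, q=0.043, term=0.040187
Year 1: k_p_x=0.957, q=0.041, term=0.034271
Year 2: k_p_x=0.917763, q=0.051, term=0.038208
Year 3: k_p_x=0.870957, q=0.029, term=0.019269
Year 4: k_p_x=0.845699, q=0.048, term=0.028943
Year 5: k_p_x=0.805106, q=0.057, term=0.030579
A_x = 0.1915


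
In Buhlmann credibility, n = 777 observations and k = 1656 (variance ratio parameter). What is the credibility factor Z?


Z = n / (n + k)
= 777 / (777 + 1656)
= 777 / 2433
= 0.3194


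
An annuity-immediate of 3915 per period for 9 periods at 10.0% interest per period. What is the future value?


FV = PMT * ((1+i)^n - 1) / i
= 3915 * ((1.1)^9 - 1) / 0.1
= 3915 * (2.357948 - 1) / 0.1
= 53163.6521


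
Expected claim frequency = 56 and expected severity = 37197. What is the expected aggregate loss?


E[S] = E[N] * E[X]
= 56 * 37197
= 2.0830e+06


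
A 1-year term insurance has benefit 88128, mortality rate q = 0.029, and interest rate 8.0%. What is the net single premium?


NSP = benefit * q * v
v = 1/(1+i) = 0.925926
NSP = 88128 * 0.029 * 0.925926
= 2366.4


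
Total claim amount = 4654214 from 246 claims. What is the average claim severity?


severity = total / number
= 4654214 / 246
= 18919.5691


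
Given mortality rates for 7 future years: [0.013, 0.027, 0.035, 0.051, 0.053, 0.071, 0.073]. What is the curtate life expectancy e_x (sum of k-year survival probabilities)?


e_x = sum_{k=1}^{n} k_p_x
k_p_x values:
  1_p_x = 0.987
  2_p_x = 0.960351
  3_p_x = 0.926739
  4_p_x = 0.879475
  5_p_x = 0.832863
  6_p_x = 0.77373
  7_p_x = 0.717247
e_x = 6.0774


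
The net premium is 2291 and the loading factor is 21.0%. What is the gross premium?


Gross = net * (1 + loading)
= 2291 * (1 + 0.21)
= 2291 * 1.21
= 2772.11


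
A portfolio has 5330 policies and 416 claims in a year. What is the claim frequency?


frequency = claims / policies
= 416 / 5330
= 0.078


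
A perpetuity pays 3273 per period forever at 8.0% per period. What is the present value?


PV = PMT / i
= 3273 / 0.08
= 40912.5


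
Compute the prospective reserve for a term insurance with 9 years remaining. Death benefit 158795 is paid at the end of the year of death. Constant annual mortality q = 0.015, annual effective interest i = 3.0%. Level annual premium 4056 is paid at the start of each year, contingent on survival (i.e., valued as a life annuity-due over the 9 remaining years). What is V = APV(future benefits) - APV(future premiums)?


v = 1/(1+i) = 0.970874
APV(future benefits) per unit = sum_{k=0}^{8} k_p_x * q * v^(k+1) = 0.110351
APV(future benefits) = 158795 * 0.110351 = 17523.2407
Life annuity-due factor ä_{x:9} = sum_{k=0}^{8} k_p_x * v^k = 7.577459
APV(future premiums) = 4056 * 7.577459 = 30734.1718
V = 17523.2407 - 30734.1718
= -13210.9311


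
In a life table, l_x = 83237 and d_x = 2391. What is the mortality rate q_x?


q_x = d_x / l_x
= 2391 / 83237
= 0.0287


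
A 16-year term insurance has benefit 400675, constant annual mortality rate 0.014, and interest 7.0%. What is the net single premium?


NSP = benefit * sum_{k=0}^{n-1} k_p_x * q * v^(k+1)
With constant q=0.014, v=0.934579
Sum = 0.121612
NSP = 400675 * 0.121612
= 48726.9228


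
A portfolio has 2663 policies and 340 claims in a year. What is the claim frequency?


frequency = claims / policies
= 340 / 2663
= 0.1277


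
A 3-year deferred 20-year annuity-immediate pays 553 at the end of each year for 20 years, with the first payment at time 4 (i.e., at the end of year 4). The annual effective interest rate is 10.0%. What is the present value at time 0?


PV at time 3 of the 20-year annuity-immediate:
a_n = 553 * (1-(1+0.1)^(-20))/0.1 = 4708.0007
Discount back 3 years to time 0:
PV = 4708.0007 * (1+0.1)^(-3)
= 4708.0007 * 0.751315
= 3537.1906


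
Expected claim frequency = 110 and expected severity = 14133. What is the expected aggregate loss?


E[S] = E[N] * E[X]
= 110 * 14133
= 1.5546e+06


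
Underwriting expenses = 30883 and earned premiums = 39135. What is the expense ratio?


Expense ratio = expenses / premiums
= 30883 / 39135
= 0.7891


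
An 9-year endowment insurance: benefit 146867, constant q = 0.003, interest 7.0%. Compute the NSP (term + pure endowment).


Term component = 2840.2315
Pure endowment = 9_p_x * v^9 * benefit = 0.973322 * 0.543934 * 146867 = 77754.6999
NSP = 80594.9314


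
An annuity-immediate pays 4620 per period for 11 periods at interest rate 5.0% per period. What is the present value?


PV = PMT * (1 - (1+i)^(-n)) / i
= 4620 * (1 - (1+0.05)^(-11)) / 0.05
= 4620 * (1 - 0.584679) / 0.05
= 4620 * 8.306414
= 38375.6337


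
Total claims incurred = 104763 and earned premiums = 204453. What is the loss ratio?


Loss ratio = claims / premiums
= 104763 / 204453
= 0.5124


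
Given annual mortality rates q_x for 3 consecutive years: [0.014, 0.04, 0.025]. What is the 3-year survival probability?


p_k = 1 - q_k for each year
Survival = product of (1 - q_k)
= 0.986 * 0.96 * 0.975
= 0.9229


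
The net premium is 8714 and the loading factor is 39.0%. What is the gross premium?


Gross = net * (1 + loading)
= 8714 * (1 + 0.39)
= 8714 * 1.39
= 12112.46


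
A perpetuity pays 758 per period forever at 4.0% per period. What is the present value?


PV = PMT / i
= 758 / 0.04
= 18950.0


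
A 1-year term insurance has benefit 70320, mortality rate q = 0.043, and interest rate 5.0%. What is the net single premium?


NSP = benefit * q * v
v = 1/(1+i) = 0.952381
NSP = 70320 * 0.043 * 0.952381
= 2879.7714


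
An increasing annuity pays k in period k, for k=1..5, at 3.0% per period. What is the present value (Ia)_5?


(Ia)_n = sum_{k=1}^{n} k * v^k, v = 1/(1+i)
v = 0.970874
Sum computed term by term:
(Ia)_5 = 13.4685


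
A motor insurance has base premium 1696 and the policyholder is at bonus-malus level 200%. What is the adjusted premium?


adjusted = base * BM_level / 100
= 1696 * 200 / 100
= 1696 * 2.0
= 3392.0


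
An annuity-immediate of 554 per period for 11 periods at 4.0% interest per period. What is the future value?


FV = PMT * ((1+i)^n - 1) / i
= 554 * ((1.04)^11 - 1) / 0.04
= 554 * (1.539454 - 1) / 0.04
= 7471.4387


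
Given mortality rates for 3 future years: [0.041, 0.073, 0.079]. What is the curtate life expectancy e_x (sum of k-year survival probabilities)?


e_x = sum_{k=1}^{n} k_p_x
k_p_x values:
  1_p_x = 0.959
  2_p_x = 0.888993
  3_p_x = 0.818763
e_x = 2.6668


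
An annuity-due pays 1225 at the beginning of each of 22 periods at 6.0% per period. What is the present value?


PV_due = PMT * (1-(1+i)^(-n))/i * (1+i)
PV_immediate = 14750.9376
PV_due = 14750.9376 * 1.06
= 15635.9939


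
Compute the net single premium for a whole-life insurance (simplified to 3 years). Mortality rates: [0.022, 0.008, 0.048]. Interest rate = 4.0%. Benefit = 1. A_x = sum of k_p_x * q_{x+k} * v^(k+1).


v = 0.961538
Year 0: k_p_x=1.0, q=0.022, term=0.021154
Year 1: k_p_x=0.978, q=0.008, term=0.007234
Year 2: k_p_x=0.970176, q=0.048, term=0.041399
A_x = 0.0698


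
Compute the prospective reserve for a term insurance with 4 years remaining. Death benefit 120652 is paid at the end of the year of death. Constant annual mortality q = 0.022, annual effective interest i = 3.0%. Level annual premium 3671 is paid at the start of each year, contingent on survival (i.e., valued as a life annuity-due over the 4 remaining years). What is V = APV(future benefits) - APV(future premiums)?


v = 1/(1+i) = 0.970874
APV(future benefits) per unit = sum_{k=0}^{3} k_p_x * q * v^(k+1) = 0.079182
APV(future benefits) = 120652 * 0.079182 = 9553.4578
Life annuity-due factor ä_{x:4} = sum_{k=0}^{3} k_p_x * v^k = 3.707154
APV(future premiums) = 3671 * 3.707154 = 13608.9617
V = 9553.4578 - 13608.9617
= -4055.5039


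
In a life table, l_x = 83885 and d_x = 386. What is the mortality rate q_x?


q_x = d_x / l_x
= 386 / 83885
= 0.0046


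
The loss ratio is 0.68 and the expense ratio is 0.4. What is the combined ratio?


Combined ratio = loss ratio + expense ratio
= 0.68 + 0.4
= 1.08


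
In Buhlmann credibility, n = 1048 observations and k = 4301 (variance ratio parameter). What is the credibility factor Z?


Z = n / (n + k)
= 1048 / (1048 + 4301)
= 1048 / 5349
= 0.1959


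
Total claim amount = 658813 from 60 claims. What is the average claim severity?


severity = total / number
= 658813 / 60
= 10980.2167


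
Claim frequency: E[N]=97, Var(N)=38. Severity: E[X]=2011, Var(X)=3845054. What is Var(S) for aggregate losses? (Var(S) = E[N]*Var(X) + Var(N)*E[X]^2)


Var(S) = E[N]*Var(X) + Var(N)*E[X]^2
= 97*3845054 + 38*2011^2
= 372970238 + 153676598
= 5.2665e+08


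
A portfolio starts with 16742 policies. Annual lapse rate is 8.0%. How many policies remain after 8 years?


remaining = initial * (1 - lapse)^years
= 16742 * (1 - 0.08)^8
= 16742 * 0.513219
= 8592.3104


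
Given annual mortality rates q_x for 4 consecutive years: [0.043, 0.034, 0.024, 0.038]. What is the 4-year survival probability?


p_k = 1 - q_k for each year
Survival = product of (1 - q_k)
= 0.957 * 0.966 * 0.976 * 0.962
= 0.868


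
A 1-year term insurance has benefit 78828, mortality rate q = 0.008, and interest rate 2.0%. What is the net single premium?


NSP = benefit * q * v
v = 1/(1+i) = 0.980392
NSP = 78828 * 0.008 * 0.980392
= 618.2588


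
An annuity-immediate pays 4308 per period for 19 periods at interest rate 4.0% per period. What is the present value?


PV = PMT * (1 - (1+i)^(-n)) / i
= 4308 * (1 - (1+0.04)^(-19)) / 0.04
= 4308 * (1 - 0.474642) / 0.04
= 4308 * 13.133939
= 56581.0109


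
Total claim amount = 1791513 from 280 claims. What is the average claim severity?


severity = total / number
= 1791513 / 280
= 6398.2607


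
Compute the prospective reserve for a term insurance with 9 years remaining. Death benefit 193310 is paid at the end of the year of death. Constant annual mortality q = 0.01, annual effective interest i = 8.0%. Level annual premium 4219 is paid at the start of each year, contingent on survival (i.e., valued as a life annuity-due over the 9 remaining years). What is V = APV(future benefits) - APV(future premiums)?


v = 1/(1+i) = 0.925926
APV(future benefits) per unit = sum_{k=0}^{8} k_p_x * q * v^(k+1) = 0.060335
APV(future benefits) = 193310 * 0.060335 = 11663.3361
Life annuity-due factor ä_{x:9} = sum_{k=0}^{8} k_p_x * v^k = 6.516167
APV(future premiums) = 4219 * 6.516167 = 27491.7098
V = 11663.3361 - 27491.7098
= -15828.3737


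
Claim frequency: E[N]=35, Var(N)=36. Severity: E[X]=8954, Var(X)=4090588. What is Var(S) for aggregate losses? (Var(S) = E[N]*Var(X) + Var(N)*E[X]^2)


Var(S) = E[N]*Var(X) + Var(N)*E[X]^2
= 35*4090588 + 36*8954^2
= 143170580 + 2886268176
= 3.0294e+09


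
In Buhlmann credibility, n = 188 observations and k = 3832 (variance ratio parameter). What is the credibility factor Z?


Z = n / (n + k)
= 188 / (188 + 3832)
= 188 / 4020
= 0.0468


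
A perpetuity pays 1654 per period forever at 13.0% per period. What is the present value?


PV = PMT / i
= 1654 / 0.13
= 12723.0769


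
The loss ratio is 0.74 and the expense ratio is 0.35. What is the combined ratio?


Combined ratio = loss ratio + expense ratio
= 0.74 + 0.35
= 1.09


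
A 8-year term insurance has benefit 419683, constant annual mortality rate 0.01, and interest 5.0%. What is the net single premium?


NSP = benefit * sum_{k=0}^{n-1} k_p_x * q * v^(k+1)
With constant q=0.01, v=0.952381
Sum = 0.062575
NSP = 419683 * 0.062575
= 26261.6686


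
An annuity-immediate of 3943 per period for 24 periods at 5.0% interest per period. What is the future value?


FV = PMT * ((1+i)^n - 1) / i
= 3943 * ((1.05)^24 - 1) / 0.05
= 3943 * (3.2251 - 1) / 0.05
= 175471.3816


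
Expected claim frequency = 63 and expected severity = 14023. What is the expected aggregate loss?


E[S] = E[N] * E[X]
= 63 * 14023
= 883449


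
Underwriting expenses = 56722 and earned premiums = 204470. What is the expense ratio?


Expense ratio = expenses / premiums
= 56722 / 204470
= 0.2774


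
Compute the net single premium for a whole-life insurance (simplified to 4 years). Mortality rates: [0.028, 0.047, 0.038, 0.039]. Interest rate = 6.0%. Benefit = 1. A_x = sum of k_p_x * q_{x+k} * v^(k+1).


v = 0.943396
Year 0: k_p_x=1.0, q=0.028, term=0.026415
Year 1: k_p_x=0.972, q=0.047, term=0.040659
Year 2: k_p_x=0.926316, q=0.038, term=0.029555
Year 3: k_p_x=0.891116, q=0.039, term=0.027528
A_x = 0.1242


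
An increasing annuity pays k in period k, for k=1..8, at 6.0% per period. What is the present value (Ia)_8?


(Ia)_n = sum_{k=1}^{n} k * v^k, v = 1/(1+i)
v = 0.943396
Sum computed term by term:
(Ia)_8 = 26.0514


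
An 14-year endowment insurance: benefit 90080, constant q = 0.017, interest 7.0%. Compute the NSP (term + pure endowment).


Term component = 12232.3321
Pure endowment = 14_p_x * v^14 * benefit = 0.786592 * 0.387817 * 90080 = 27479.2414
NSP = 39711.5736


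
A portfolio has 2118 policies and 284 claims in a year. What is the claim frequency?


frequency = claims / policies
= 284 / 2118
= 0.1341


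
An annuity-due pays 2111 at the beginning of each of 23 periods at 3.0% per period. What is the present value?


PV_due = PMT * (1-(1+i)^(-n))/i * (1+i)
PV_immediate = 34712.4573
PV_due = 34712.4573 * 1.03
= 35753.831


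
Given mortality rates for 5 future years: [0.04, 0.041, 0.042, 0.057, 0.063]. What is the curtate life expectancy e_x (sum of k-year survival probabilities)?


e_x = sum_{k=1}^{n} k_p_x
k_p_x values:
  1_p_x = 0.96
  2_p_x = 0.92064
  3_p_x = 0.881973
  4_p_x = 0.831701
  5_p_x = 0.779304
e_x = 4.3736


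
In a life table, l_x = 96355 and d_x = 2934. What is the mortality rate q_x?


q_x = d_x / l_x
= 2934 / 96355
= 0.0304


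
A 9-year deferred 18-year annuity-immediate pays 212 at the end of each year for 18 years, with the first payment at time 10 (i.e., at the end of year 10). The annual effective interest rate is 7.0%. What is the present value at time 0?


PV at time 9 of the 18-year annuity-immediate:
a_n = 212 * (1-(1+0.07)^(-18))/0.07 = 2132.5264
Discount back 9 years to time 0:
PV = 2132.5264 * (1+0.07)^(-9)
= 2132.5264 * 0.543934
= 1159.9531


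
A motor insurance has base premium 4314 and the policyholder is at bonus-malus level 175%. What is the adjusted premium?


adjusted = base * BM_level / 100
= 4314 * 175 / 100
= 4314 * 1.75
= 7549.5


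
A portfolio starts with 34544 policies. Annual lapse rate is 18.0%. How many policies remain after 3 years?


remaining = initial * (1 - lapse)^years
= 34544 * (1 - 0.18)^3
= 34544 * 0.551368
= 19046.4562


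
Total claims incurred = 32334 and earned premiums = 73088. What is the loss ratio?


Loss ratio = claims / premiums
= 32334 / 73088
= 0.4424


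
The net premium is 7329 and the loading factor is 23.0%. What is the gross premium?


Gross = net * (1 + loading)
= 7329 * (1 + 0.23)
= 7329 * 1.23
= 9014.67


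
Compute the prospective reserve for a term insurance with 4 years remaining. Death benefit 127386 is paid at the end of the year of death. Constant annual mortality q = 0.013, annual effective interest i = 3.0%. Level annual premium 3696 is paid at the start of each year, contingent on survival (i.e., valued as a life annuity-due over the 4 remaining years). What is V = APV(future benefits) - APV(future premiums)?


v = 1/(1+i) = 0.970874
APV(future benefits) per unit = sum_{k=0}^{3} k_p_x * q * v^(k+1) = 0.047411
APV(future benefits) = 127386 * 0.047411 = 6039.5029
Life annuity-due factor ä_{x:4} = sum_{k=0}^{3} k_p_x * v^k = 3.756413
APV(future premiums) = 3696 * 3.756413 = 13883.7033
V = 6039.5029 - 13883.7033
= -7844.2005


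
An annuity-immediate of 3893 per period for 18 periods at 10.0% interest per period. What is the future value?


FV = PMT * ((1+i)^n - 1) / i
= 3893 * ((1.1)^18 - 1) / 0.1
= 3893 * (5.559917 - 1) / 0.1
= 177517.581


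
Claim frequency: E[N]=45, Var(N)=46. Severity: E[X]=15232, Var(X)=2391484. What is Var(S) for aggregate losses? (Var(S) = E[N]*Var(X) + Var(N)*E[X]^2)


Var(S) = E[N]*Var(X) + Var(N)*E[X]^2
= 45*2391484 + 46*15232^2
= 107616780 + 10672635904
= 1.0780e+10


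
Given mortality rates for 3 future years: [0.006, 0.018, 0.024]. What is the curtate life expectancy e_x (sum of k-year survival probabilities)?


e_x = sum_{k=1}^{n} k_p_x
k_p_x values:
  1_p_x = 0.994
  2_p_x = 0.976108
  3_p_x = 0.952681
e_x = 2.9228


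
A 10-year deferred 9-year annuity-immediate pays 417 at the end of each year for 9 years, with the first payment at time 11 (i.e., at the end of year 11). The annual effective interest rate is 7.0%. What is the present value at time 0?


PV at time 10 of the 9-year annuity-immediate:
a_n = 417 * (1-(1+0.07)^(-9))/0.07 = 2716.8518
Discount back 10 years to time 0:
PV = 2716.8518 * (1+0.07)^(-10)
= 2716.8518 * 0.508349
= 1381.1097


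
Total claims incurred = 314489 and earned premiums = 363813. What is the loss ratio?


Loss ratio = claims / premiums
= 314489 / 363813
= 0.8644


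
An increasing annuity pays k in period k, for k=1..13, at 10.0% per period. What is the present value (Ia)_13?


(Ia)_n = sum_{k=1}^{n} k * v^k, v = 1/(1+i)
v = 0.909091
Sum computed term by term:
(Ia)_13 = 40.4805


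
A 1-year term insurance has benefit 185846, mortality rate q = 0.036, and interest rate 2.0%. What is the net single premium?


NSP = benefit * q * v
v = 1/(1+i) = 0.980392
NSP = 185846 * 0.036 * 0.980392
= 6559.2706


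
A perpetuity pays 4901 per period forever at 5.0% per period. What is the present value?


PV = PMT / i
= 4901 / 0.05
= 98020.0


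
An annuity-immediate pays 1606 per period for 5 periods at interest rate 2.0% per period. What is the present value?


PV = PMT * (1 - (1+i)^(-n)) / i
= 1606 * (1 - (1+0.02)^(-5)) / 0.02
= 1606 * (1 - 0.905731) / 0.02
= 1606 * 4.71346
= 7569.816


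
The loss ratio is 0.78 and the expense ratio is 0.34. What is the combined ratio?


Combined ratio = loss ratio + expense ratio
= 0.78 + 0.34
= 1.12


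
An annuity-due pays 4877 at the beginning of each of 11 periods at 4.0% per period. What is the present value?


PV_due = PMT * (1-(1+i)^(-n))/i * (1+i)
PV_immediate = 42724.8449
PV_due = 42724.8449 * 1.04
= 44433.8387


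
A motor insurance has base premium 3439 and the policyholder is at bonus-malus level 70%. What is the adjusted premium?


adjusted = base * BM_level / 100
= 3439 * 70 / 100
= 3439 * 0.7
= 2407.3


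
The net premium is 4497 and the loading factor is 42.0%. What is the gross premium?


Gross = net * (1 + loading)
= 4497 * (1 + 0.42)
= 4497 * 1.42
= 6385.74


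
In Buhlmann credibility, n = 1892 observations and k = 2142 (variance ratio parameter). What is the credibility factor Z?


Z = n / (n + k)
= 1892 / (1892 + 2142)
= 1892 / 4034
= 0.469


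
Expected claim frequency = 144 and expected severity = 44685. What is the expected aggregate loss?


E[S] = E[N] * E[X]
= 144 * 44685
= 6.4346e+06


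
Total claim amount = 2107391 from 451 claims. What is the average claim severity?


severity = total / number
= 2107391 / 451
= 4672.7073


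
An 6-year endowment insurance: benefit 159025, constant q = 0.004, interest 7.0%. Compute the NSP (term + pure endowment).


Term component = 3004.205
Pure endowment = 6_p_x * v^6 * benefit = 0.976239 * 0.666342 * 159025 = 103447.2068
NSP = 106451.4118


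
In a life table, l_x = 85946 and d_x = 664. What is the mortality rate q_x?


q_x = d_x / l_x
= 664 / 85946
= 0.0077


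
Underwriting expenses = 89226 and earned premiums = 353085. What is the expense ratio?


Expense ratio = expenses / premiums
= 89226 / 353085
= 0.2527


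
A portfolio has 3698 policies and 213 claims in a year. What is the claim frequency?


frequency = claims / policies
= 213 / 3698
= 0.0576


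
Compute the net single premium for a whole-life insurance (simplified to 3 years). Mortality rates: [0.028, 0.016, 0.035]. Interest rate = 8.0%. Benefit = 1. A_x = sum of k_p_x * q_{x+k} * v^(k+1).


v = 0.925926
Year 0: k_p_x=1.0, q=0.028, term=0.025926
Year 1: k_p_x=0.972, q=0.016, term=0.013333
Year 2: k_p_x=0.956448, q=0.035, term=0.026574
A_x = 0.0658
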